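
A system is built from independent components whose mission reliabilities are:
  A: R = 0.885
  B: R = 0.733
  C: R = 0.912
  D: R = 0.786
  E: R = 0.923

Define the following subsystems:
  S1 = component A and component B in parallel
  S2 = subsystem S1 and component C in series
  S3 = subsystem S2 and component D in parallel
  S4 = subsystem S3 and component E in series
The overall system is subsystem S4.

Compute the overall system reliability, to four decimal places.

0.9001

Parallel (A and B): 1 − (1 − 0.885000)(1 − 0.733000) = 0.969295
Series ([0.969295] and C): 0.969295 × 0.912000 = 0.883997
Parallel ([0.883997] and D): 1 − (1 − 0.883997)(1 − 0.786000) = 0.975175
Series ([0.975175] and E): 0.975175 × 0.923000 = 0.9001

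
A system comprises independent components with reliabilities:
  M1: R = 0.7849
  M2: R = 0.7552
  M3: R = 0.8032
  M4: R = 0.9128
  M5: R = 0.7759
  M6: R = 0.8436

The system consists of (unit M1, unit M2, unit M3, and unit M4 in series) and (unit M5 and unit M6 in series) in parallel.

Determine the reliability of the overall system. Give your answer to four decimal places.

Series (M1, M2, M3, and M4): 0.784900 × 0.755200 × 0.803200 × 0.912800 = 0.434586
Series (M5 and M6): 0.775900 × 0.843600 = 0.654549
Parallel ([0.434586] and [0.654549]): 1 − (1 − 0.434586)(1 − 0.654549) = 0.8047

0.8047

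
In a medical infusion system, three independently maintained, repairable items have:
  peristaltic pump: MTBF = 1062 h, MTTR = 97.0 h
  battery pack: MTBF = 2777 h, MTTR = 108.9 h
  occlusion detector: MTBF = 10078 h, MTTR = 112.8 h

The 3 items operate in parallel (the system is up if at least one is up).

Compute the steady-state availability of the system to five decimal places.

0.99997

A(peristaltic pump) = MTBF/(MTBF+MTTR) = 1062/(1062+97.0) = 0.916307
A(battery pack) = MTBF/(MTBF+MTTR) = 2777/(2777+108.9) = 0.962265
A(occlusion detector) = MTBF/(MTBF+MTTR) = 10078/(10078+112.8) = 0.988931
Parallel availability: 1 − (1 − 0.916307)(1 − 0.962265)(1 − 0.988931) = 0.99997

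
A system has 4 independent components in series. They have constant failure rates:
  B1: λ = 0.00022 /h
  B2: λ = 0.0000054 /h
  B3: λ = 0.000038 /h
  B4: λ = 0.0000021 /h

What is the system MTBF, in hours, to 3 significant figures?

3770

Series of exponential components: λ_sys = Σ λ_i
λ_sys = 0.00022 + 0.0000054 + 0.000038 + 0.0000021 = 2.6550e-04 /h
MTBF = 1 / λ_sys = 3770 h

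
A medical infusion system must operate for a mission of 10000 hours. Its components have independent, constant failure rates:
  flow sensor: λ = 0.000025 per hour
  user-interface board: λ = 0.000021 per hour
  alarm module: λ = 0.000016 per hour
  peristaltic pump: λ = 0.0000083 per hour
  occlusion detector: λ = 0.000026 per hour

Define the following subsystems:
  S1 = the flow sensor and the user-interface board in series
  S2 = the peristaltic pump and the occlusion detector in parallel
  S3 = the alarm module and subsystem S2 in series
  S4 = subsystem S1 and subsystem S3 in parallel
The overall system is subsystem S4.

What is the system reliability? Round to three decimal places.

R(flow sensor) = exp(−0.000025 × 10000) = 0.77880
R(user-interface board) = exp(−0.000021 × 10000) = 0.81058
R(alarm module) = exp(−0.000016 × 10000) = 0.85214
R(peristaltic pump) = exp(−0.0000083 × 10000) = 0.92035
R(occlusion detector) = exp(−0.000026 × 10000) = 0.77105
Series (flow sensor and user-interface board): 0.77880 × 0.81058 = 0.63128
Parallel (peristaltic pump and occlusion detector): 1 − (1 − 0.92035)(1 − 0.77105) = 0.98176
Series (alarm module and [0.98176]): 0.85214 × 0.98176 = 0.83660
Parallel ([0.63128] and [0.83660]): 1 − (1 − 0.63128)(1 − 0.83660) = 0.940

0.940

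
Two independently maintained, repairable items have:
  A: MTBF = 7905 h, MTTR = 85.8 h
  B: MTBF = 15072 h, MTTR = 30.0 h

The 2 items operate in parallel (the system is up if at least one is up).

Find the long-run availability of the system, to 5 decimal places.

0.99998

A(A) = MTBF/(MTBF+MTTR) = 7905/(7905+85.8) = 0.989263
A(B) = MTBF/(MTBF+MTTR) = 15072/(15072+30.0) = 0.998014
Parallel availability: 1 − (1 − 0.989263)(1 − 0.998014) = 0.99998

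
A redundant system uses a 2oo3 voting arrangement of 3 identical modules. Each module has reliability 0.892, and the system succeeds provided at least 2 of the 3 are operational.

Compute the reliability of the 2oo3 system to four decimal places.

R = Σ_{i=2}^{3} C(3,i) p^i (1−p)^{3−i} with p = 0.892
C(3,2)·0.892^2·0.108^1 = 0.257795
C(3,3)·0.892^3·0.108^0 = 0.709732
Sum = 0.9675

0.9675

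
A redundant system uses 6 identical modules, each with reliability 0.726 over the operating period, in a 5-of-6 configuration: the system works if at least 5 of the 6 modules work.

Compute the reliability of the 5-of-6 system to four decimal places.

R = Σ_{i=5}^{6} C(6,i) p^i (1−p)^{6−i} with p = 0.726
C(6,5)·0.726^5·0.274^1 = 0.331577
C(6,6)·0.726^6·0.274^0 = 0.146427
Sum = 0.4780

0.4780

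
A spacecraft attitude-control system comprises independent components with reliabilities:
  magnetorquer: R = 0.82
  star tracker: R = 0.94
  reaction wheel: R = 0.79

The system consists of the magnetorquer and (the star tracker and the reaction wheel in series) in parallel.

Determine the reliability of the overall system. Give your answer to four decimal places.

0.9537

Series (star tracker and reaction wheel): 0.940000 × 0.790000 = 0.742600
Parallel (magnetorquer and [0.742600]): 1 − (1 − 0.820000)(1 − 0.742600) = 0.9537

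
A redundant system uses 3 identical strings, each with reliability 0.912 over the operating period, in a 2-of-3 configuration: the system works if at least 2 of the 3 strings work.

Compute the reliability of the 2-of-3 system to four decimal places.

R = Σ_{i=2}^{3} C(3,i) p^i (1−p)^{3−i} with p = 0.912
C(3,2)·0.912^2·0.088^1 = 0.219580
C(3,3)·0.912^3·0.088^0 = 0.758551
Sum = 0.9781

0.9781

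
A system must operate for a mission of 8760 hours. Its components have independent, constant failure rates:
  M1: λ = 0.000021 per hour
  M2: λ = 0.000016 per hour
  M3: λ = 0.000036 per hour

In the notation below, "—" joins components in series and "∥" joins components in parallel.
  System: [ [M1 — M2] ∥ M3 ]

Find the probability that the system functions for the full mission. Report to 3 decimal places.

0.925

R(M1) = exp(−0.000021 × 8760) = 0.83197
R(M2) = exp(−0.000016 × 8760) = 0.86922
R(M3) = exp(−0.000036 × 8760) = 0.72953
Series (M1 and M2): 0.83197 × 0.86922 = 0.72316
Parallel ([0.72316] and M3): 1 − (1 − 0.72316)(1 − 0.72953) = 0.925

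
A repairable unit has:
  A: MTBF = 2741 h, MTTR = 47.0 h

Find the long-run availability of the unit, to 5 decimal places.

A(A) = MTBF/(MTBF+MTTR) = 2741/(2741+47.0) = 0.98314

0.98314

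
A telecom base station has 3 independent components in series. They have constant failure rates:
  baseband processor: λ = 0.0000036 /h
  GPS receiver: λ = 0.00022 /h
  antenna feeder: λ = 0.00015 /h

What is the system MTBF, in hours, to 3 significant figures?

2680

Series of exponential components: λ_sys = Σ λ_i
λ_sys = 0.0000036 + 0.00022 + 0.00015 = 3.7360e-04 /h
MTBF = 1 / λ_sys = 2680 h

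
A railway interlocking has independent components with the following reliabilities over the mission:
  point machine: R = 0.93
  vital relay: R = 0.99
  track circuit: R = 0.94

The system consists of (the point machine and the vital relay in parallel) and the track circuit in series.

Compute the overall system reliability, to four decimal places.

Parallel (point machine and vital relay): 1 − (1 − 0.930000)(1 − 0.990000) = 0.999300
Series ([0.999300] and track circuit): 0.999300 × 0.940000 = 0.9393

0.9393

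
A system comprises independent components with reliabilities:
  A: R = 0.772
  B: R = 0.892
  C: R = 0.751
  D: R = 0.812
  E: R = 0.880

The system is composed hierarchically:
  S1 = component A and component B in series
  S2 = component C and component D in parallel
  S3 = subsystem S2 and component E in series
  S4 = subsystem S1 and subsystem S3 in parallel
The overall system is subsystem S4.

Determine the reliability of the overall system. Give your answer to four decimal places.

Series (A and B): 0.772000 × 0.892000 = 0.688624
Parallel (C and D): 1 − (1 − 0.751000)(1 − 0.812000) = 0.953188
Series ([0.953188] and E): 0.953188 × 0.880000 = 0.838805
Parallel ([0.688624] and [0.838805]): 1 − (1 − 0.688624)(1 − 0.838805) = 0.9498

0.9498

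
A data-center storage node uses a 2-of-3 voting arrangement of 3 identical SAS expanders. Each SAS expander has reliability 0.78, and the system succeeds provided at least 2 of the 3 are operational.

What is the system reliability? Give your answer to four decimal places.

R = Σ_{i=2}^{3} C(3,i) p^i (1−p)^{3−i} with p = 0.78
C(3,2)·0.78^2·0.22^1 = 0.401544
C(3,3)·0.78^3·0.22^0 = 0.474552
Sum = 0.8761

0.8761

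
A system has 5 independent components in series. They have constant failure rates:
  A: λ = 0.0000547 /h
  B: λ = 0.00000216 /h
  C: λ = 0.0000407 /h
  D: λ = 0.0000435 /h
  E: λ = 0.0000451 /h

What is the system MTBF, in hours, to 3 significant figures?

Series of exponential components: λ_sys = Σ λ_i
λ_sys = 0.0000547 + 0.00000216 + 0.0000407 + 0.0000435 + 0.0000451 = 1.8616e-04 /h
MTBF = 1 / λ_sys = 5370 h

5370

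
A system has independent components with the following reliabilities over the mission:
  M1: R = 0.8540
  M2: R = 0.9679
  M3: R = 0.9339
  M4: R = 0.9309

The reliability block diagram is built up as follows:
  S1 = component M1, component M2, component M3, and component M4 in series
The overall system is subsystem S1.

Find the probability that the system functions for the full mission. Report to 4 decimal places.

0.7186

Series (M1, M2, M3, and M4): 0.854000 × 0.967900 × 0.933900 × 0.930900 = 0.7186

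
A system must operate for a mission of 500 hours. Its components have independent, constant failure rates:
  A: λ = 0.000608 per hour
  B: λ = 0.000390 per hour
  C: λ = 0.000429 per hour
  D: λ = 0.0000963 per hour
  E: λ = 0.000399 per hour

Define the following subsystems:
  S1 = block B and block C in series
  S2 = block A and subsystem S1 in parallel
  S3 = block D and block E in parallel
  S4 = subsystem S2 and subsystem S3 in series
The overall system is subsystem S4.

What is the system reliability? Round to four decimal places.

0.9042

R(A) = exp(−0.000608 × 500) = 0.737861
R(B) = exp(−0.000390 × 500) = 0.822835
R(C) = exp(−0.000429 × 500) = 0.806945
R(D) = exp(−0.0000963 × 500) = 0.952991
R(E) = exp(−0.000399 × 500) = 0.819140
Series (B and C): 0.822835 × 0.806945 = 0.663983
Parallel (A and [0.663983]): 1 − (1 − 0.737861)(1 − 0.663983) = 0.911917
Parallel (D and E): 1 − (1 − 0.952991)(1 − 0.819140) = 0.991498
Series ([0.911917] and [0.991498]): 0.911917 × 0.991498 = 0.9042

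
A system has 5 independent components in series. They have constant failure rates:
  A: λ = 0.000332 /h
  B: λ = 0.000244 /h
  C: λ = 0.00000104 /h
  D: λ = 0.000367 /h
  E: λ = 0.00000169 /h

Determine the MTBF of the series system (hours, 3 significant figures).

Series of exponential components: λ_sys = Σ λ_i
λ_sys = 0.000332 + 0.000244 + 0.00000104 + 0.000367 + 0.00000169 = 9.4573e-04 /h
MTBF = 1 / λ_sys = 1060 h

1060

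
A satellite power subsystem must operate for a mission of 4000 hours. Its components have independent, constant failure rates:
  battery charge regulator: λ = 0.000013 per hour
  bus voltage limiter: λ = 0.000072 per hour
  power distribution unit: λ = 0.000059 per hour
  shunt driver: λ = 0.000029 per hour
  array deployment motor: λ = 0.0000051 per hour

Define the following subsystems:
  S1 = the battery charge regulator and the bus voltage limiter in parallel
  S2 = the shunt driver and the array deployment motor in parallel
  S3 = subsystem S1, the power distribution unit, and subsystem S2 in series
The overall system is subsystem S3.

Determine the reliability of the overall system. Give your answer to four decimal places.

0.7780

R(battery charge regulator) = exp(−0.000013 × 4000) = 0.949329
R(bus voltage limiter) = exp(−0.000072 × 4000) = 0.749762
R(power distribution unit) = exp(−0.000059 × 4000) = 0.789781
R(shunt driver) = exp(−0.000029 × 4000) = 0.890475
R(array deployment motor) = exp(−0.0000051 × 4000) = 0.979807
Parallel (battery charge regulator and bus voltage limiter): 1 − (1 − 0.949329)(1 − 0.749762) = 0.987320
Parallel (shunt driver and array deployment motor): 1 − (1 − 0.890475)(1 − 0.979807) = 0.997788
Series ([0.987320], power distribution unit, and [0.997788]): 0.987320 × 0.789781 × 0.997788 = 0.7780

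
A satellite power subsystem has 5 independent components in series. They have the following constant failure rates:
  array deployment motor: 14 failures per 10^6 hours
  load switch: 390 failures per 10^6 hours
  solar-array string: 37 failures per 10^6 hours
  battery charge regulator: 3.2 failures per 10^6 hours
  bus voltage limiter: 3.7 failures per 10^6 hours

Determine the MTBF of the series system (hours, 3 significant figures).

Series of exponential components: λ_sys = Σ λ_i
λ_sys = 0.000014 + 0.00039 + 0.000037 + 0.0000032 + 0.0000037 = 4.4790e-04 /h
MTBF = 1 / λ_sys = 2230 h

2230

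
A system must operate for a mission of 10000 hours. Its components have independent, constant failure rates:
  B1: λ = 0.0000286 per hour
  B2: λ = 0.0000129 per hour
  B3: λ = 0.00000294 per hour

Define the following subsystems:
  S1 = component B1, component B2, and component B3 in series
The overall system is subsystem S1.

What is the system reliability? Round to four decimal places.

0.6412

R(B1) = exp(−0.0000286 × 10000) = 0.751263
R(B2) = exp(−0.0000129 × 10000) = 0.878974
R(B3) = exp(−0.00000294 × 10000) = 0.971028
Series (B1, B2, and B3): 0.751263 × 0.878974 × 0.971028 = 0.6412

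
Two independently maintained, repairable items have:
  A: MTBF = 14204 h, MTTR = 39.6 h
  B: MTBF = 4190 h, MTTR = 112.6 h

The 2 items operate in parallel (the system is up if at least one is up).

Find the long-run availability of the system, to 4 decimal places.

0.9999

A(A) = MTBF/(MTBF+MTTR) = 14204/(14204+39.6) = 0.997220
A(B) = MTBF/(MTBF+MTTR) = 4190/(4190+112.6) = 0.973830
Parallel availability: 1 − (1 − 0.997220)(1 − 0.973830) = 0.9999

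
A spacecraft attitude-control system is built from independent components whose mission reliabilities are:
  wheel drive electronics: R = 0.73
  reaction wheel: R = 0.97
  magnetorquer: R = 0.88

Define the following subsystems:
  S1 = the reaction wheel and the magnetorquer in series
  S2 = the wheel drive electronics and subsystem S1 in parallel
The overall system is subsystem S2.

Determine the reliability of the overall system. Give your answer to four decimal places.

0.9605

Series (reaction wheel and magnetorquer): 0.970000 × 0.880000 = 0.853600
Parallel (wheel drive electronics and [0.853600]): 1 − (1 − 0.730000)(1 − 0.853600) = 0.9605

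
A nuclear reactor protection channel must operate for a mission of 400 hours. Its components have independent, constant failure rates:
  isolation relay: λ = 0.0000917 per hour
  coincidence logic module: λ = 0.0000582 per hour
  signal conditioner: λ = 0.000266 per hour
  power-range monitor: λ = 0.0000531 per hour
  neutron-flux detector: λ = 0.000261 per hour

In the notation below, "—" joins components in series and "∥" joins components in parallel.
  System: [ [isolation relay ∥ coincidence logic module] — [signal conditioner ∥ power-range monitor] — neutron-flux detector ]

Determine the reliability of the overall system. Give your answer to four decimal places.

R(isolation relay) = exp(−0.0000917 × 400) = 0.963985
R(coincidence logic module) = exp(−0.0000582 × 400) = 0.976989
R(signal conditioner) = exp(−0.000266 × 400) = 0.899065
R(power-range monitor) = exp(−0.0000531 × 400) = 0.978984
R(neutron-flux detector) = exp(−0.000261 × 400) = 0.900865
Parallel (isolation relay and coincidence logic module): 1 − (1 − 0.963985)(1 − 0.976989) = 0.999171
Parallel (signal conditioner and power-range monitor): 1 − (1 − 0.899065)(1 − 0.978984) = 0.997879
Series ([0.999171], [0.997879], and neutron-flux detector): 0.999171 × 0.997879 × 0.900865 = 0.8982

0.8982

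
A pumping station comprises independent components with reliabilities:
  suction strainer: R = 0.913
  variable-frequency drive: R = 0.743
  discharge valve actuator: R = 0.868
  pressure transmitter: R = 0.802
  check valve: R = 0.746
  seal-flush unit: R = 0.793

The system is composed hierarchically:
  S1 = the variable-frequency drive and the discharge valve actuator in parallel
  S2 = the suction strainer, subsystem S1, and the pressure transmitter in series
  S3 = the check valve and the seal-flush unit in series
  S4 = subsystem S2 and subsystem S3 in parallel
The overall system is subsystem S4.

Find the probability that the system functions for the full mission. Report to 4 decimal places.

Parallel (variable-frequency drive and discharge valve actuator): 1 − (1 − 0.743000)(1 − 0.868000) = 0.966076
Series (suction strainer, [0.966076], and pressure transmitter): 0.913000 × 0.966076 × 0.802000 = 0.707386
Series (check valve and seal-flush unit): 0.746000 × 0.793000 = 0.591578
Parallel ([0.707386] and [0.591578]): 1 − (1 − 0.707386)(1 − 0.591578) = 0.8805

0.8805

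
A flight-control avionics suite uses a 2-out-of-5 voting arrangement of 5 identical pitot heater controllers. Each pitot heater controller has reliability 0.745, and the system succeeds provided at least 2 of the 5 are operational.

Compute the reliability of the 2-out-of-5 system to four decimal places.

0.9832

R = Σ_{i=2}^{5} C(5,i) p^i (1−p)^{5−i} with p = 0.745
C(5,2)·0.745^2·0.255^3 = 0.092031
C(5,3)·0.745^3·0.255^2 = 0.268874
C(5,4)·0.745^4·0.255^1 = 0.392767
C(5,5)·0.745^5·0.255^0 = 0.229499
Sum = 0.9832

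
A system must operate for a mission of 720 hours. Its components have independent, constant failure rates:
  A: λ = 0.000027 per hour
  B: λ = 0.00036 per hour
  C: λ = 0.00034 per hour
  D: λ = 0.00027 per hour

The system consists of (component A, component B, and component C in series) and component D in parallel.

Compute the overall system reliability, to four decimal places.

R(A) = exp(−0.000027 × 720) = 0.980748
R(B) = exp(−0.00036 × 720) = 0.771669
R(C) = exp(−0.00034 × 720) = 0.782861
R(D) = exp(−0.00027 × 720) = 0.823329
Series (A, B, and C): 0.980748 × 0.771669 × 0.782861 = 0.592479
Parallel ([0.592479] and D): 1 − (1 − 0.592479)(1 − 0.823329) = 0.9280

0.9280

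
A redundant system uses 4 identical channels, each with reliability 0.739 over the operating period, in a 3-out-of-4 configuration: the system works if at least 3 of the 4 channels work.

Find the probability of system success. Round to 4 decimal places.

R = Σ_{i=3}^{4} C(4,i) p^i (1−p)^{4−i} with p = 0.739
C(4,3)·0.739^3·0.261^1 = 0.421341
C(4,4)·0.739^4·0.261^0 = 0.298248
Sum = 0.7196

0.7196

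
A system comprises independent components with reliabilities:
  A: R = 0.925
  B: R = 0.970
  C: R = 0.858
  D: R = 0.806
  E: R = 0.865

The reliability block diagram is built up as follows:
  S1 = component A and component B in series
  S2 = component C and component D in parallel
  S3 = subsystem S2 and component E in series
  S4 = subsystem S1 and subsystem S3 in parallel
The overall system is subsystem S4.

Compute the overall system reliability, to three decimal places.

0.984

Series (A and B): 0.92500 × 0.97000 = 0.89725
Parallel (C and D): 1 − (1 − 0.85800)(1 − 0.80600) = 0.97245
Series ([0.97245] and E): 0.97245 × 0.86500 = 0.84117
Parallel ([0.89725] and [0.84117]): 1 − (1 − 0.89725)(1 − 0.84117) = 0.984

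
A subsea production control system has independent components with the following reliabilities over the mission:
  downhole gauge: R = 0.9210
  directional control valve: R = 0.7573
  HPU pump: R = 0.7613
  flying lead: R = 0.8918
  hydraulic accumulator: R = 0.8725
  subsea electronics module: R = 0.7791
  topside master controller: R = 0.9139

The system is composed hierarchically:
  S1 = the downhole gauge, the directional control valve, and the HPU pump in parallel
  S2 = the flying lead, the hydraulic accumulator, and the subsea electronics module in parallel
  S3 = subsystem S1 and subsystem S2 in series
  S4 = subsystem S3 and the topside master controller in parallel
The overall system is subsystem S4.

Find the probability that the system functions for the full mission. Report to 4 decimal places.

0.9993

Parallel (downhole gauge, directional control valve, and HPU pump): 1 − (1 − 0.921000)(1 − 0.757300)(1 − 0.761300) = 0.995423
Parallel (flying lead, hydraulic accumulator, and subsea electronics module): 1 − (1 − 0.891800)(1 − 0.872500)(1 − 0.779100) = 0.996953
Series ([0.995423] and [0.996953]): 0.995423 × 0.996953 = 0.992390
Parallel ([0.992390] and topside master controller): 1 − (1 − 0.992390)(1 − 0.913900) = 0.9993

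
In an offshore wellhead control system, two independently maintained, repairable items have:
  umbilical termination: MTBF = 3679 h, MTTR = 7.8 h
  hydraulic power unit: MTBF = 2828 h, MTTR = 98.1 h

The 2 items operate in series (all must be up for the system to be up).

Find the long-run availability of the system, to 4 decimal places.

A(umbilical termination) = MTBF/(MTBF+MTTR) = 3679/(3679+7.8) = 0.997884
A(hydraulic power unit) = MTBF/(MTBF+MTTR) = 2828/(2828+98.1) = 0.966474
Series availability: 0.997884 × 0.966474 = 0.9644

0.9644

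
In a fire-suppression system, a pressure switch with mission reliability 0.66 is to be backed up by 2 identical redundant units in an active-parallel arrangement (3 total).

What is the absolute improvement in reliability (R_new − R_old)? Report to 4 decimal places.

R_before = 0.66
R_after = 1 − (1 − 0.66)^3 = 0.9607
ΔR = 0.9607 − 0.66 = 0.3007

0.3007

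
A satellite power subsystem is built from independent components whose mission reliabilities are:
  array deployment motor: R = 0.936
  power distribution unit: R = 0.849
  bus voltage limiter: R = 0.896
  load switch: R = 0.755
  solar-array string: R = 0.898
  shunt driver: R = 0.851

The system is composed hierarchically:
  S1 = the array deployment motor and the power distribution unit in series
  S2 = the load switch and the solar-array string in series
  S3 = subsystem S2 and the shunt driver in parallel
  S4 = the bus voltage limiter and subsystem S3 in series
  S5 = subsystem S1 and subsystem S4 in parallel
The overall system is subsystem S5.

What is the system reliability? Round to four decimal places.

Series (array deployment motor and power distribution unit): 0.936000 × 0.849000 = 0.794664
Series (load switch and solar-array string): 0.755000 × 0.898000 = 0.677990
Parallel ([0.677990] and shunt driver): 1 − (1 − 0.677990)(1 − 0.851000) = 0.952021
Series (bus voltage limiter and [0.952021]): 0.896000 × 0.952021 = 0.853011
Parallel ([0.794664] and [0.853011]): 1 − (1 − 0.794664)(1 − 0.853011) = 0.9698

0.9698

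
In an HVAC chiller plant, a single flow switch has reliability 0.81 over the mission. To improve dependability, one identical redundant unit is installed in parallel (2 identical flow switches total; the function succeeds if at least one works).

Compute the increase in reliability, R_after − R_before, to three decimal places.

R_before = 0.81
R_after = 1 − (1 − 0.81)^2 = 0.964
ΔR = 0.964 − 0.81 = 0.154

0.154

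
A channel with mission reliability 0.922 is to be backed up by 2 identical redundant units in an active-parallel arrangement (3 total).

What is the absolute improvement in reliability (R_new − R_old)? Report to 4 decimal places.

R_before = 0.922
R_after = 1 − (1 − 0.922)^3 = 0.9995
ΔR = 0.9995 − 0.922 = 0.0775

0.0775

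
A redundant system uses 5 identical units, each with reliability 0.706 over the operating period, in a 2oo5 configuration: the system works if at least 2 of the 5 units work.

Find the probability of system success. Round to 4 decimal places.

R = Σ_{i=2}^{5} C(5,i) p^i (1−p)^{5−i} with p = 0.706
C(5,2)·0.706^2·0.294^3 = 0.126663
C(5,3)·0.706^3·0.294^2 = 0.304165
C(5,4)·0.706^4·0.294^1 = 0.365205
C(5,5)·0.706^5·0.294^0 = 0.175398
Sum = 0.9714

0.9714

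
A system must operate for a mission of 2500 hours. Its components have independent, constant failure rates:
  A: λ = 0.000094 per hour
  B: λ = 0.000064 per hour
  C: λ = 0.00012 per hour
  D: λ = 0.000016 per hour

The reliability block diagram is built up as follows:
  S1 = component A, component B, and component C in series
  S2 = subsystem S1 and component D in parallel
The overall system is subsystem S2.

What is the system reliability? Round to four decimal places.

R(A) = exp(−0.000094 × 2500) = 0.790571
R(B) = exp(−0.000064 × 2500) = 0.852144
R(C) = exp(−0.00012 × 2500) = 0.740818
R(D) = exp(−0.000016 × 2500) = 0.960789
Series (A, B, and C): 0.790571 × 0.852144 × 0.740818 = 0.499075
Parallel ([0.499075] and D): 1 − (1 − 0.499075)(1 − 0.960789) = 0.9804

0.9804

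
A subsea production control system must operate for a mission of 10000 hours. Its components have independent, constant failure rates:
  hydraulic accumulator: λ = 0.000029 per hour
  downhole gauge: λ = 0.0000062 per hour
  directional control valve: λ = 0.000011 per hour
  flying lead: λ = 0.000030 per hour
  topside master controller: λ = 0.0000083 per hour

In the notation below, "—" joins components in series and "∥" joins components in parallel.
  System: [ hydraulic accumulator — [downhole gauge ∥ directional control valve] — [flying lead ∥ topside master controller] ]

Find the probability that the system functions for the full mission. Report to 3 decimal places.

R(hydraulic accumulator) = exp(−0.000029 × 10000) = 0.74826
R(downhole gauge) = exp(−0.0000062 × 10000) = 0.93988
R(directional control valve) = exp(−0.000011 × 10000) = 0.89583
R(flying lead) = exp(−0.000030 × 10000) = 0.74082
R(topside master controller) = exp(−0.0000083 × 10000) = 0.92035
Parallel (downhole gauge and directional control valve): 1 − (1 − 0.93988)(1 − 0.89583) = 0.99374
Parallel (flying lead and topside master controller): 1 − (1 − 0.74082)(1 − 0.92035) = 0.97936
Series (hydraulic accumulator, [0.99374], and [0.97936]): 0.74826 × 0.99374 × 0.97936 = 0.728

0.728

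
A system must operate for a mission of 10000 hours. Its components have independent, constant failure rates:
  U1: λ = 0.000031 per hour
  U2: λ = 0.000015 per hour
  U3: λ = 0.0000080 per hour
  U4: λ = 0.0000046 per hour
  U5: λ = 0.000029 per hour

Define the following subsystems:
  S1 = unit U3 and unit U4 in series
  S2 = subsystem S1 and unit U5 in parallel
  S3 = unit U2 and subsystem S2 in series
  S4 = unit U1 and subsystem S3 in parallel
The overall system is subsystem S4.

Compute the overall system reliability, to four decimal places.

R(U1) = exp(−0.000031 × 10000) = 0.733447
R(U2) = exp(−0.000015 × 10000) = 0.860708
R(U3) = exp(−0.0000080 × 10000) = 0.923116
R(U4) = exp(−0.0000046 × 10000) = 0.955042
R(U5) = exp(−0.000029 × 10000) = 0.748264
Series (U3 and U4): 0.923116 × 0.955042 = 0.881615
Parallel ([0.881615] and U5): 1 − (1 − 0.881615)(1 − 0.748264) = 0.970198
Series (U2 and [0.970198]): 0.860708 × 0.970198 = 0.835057
Parallel (U1 and [0.835057]): 1 − (1 − 0.733447)(1 − 0.835057) = 0.9560

0.9560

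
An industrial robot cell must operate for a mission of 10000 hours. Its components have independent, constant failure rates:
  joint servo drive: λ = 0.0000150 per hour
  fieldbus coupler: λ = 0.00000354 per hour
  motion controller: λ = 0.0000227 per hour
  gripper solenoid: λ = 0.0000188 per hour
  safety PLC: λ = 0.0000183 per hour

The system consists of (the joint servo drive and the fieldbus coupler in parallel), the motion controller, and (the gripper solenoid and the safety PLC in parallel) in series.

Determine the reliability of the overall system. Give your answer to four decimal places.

R(joint servo drive) = exp(−0.0000150 × 10000) = 0.860708
R(fieldbus coupler) = exp(−0.00000354 × 10000) = 0.965219
R(motion controller) = exp(−0.0000227 × 10000) = 0.796921
R(gripper solenoid) = exp(−0.0000188 × 10000) = 0.828615
R(safety PLC) = exp(−0.0000183 × 10000) = 0.832768
Parallel (joint servo drive and fieldbus coupler): 1 − (1 − 0.860708)(1 − 0.965219) = 0.995155
Parallel (gripper solenoid and safety PLC): 1 − (1 − 0.828615)(1 − 0.832768) = 0.971339
Series ([0.995155], motion controller, and [0.971339]): 0.995155 × 0.796921 × 0.971339 = 0.7703

0.7703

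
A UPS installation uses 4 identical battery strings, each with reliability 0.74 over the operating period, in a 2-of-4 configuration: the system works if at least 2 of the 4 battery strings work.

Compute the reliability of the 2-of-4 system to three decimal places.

0.943

R = Σ_{i=2}^{4} C(4,i) p^i (1−p)^{4−i} with p = 0.74
C(4,2)·0.74^2·0.26^2 = 0.22211
C(4,3)·0.74^3·0.26^1 = 0.42143
C(4,4)·0.74^4·0.26^0 = 0.29987
Sum = 0.943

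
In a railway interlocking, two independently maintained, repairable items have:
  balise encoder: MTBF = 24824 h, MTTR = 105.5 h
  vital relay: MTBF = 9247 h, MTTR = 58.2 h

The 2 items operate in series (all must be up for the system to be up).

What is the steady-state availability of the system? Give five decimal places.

A(balise encoder) = MTBF/(MTBF+MTTR) = 24824/(24824+105.5) = 0.995768
A(vital relay) = MTBF/(MTBF+MTTR) = 9247/(9247+58.2) = 0.993745
Series availability: 0.995768 × 0.993745 = 0.98954

0.98954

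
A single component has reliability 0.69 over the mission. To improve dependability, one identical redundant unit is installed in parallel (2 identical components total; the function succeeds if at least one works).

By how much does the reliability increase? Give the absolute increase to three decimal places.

0.214

R_before = 0.69
R_after = 1 − (1 − 0.69)^2 = 0.904
ΔR = 0.904 − 0.69 = 0.214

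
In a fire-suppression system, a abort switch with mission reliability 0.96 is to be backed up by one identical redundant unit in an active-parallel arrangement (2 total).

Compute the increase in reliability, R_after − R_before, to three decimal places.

0.038

R_before = 0.96
R_after = 1 − (1 − 0.96)^2 = 0.998
ΔR = 0.998 − 0.96 = 0.038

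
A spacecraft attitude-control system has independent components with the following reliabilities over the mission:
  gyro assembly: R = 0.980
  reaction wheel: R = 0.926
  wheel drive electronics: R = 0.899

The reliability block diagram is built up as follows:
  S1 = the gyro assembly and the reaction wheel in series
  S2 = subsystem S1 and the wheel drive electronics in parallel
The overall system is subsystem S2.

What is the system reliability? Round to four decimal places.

0.9907

Series (gyro assembly and reaction wheel): 0.980000 × 0.926000 = 0.907480
Parallel ([0.907480] and wheel drive electronics): 1 − (1 − 0.907480)(1 − 0.899000) = 0.9907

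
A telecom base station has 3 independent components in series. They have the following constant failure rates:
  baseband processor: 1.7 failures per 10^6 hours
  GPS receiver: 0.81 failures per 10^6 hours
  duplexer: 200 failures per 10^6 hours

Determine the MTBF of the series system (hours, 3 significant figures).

4940

Series of exponential components: λ_sys = Σ λ_i
λ_sys = 0.0000017 + 0.00000081 + 0.00020 = 2.0251e-04 /h
MTBF = 1 / λ_sys = 4940 h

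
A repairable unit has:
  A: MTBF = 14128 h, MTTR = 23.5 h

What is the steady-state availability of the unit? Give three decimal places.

0.998

A(A) = MTBF/(MTBF+MTTR) = 14128/(14128+23.5) = 0.998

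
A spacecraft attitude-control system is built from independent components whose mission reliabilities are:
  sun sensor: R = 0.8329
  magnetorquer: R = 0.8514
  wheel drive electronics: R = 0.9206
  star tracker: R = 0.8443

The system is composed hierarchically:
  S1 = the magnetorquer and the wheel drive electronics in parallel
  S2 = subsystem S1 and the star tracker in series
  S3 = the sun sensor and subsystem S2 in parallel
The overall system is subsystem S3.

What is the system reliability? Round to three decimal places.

0.972

Parallel (magnetorquer and wheel drive electronics): 1 − (1 − 0.85140)(1 − 0.92060) = 0.98820
Series ([0.98820] and star tracker): 0.98820 × 0.84430 = 0.83434
Parallel (sun sensor and [0.83434]): 1 − (1 − 0.83290)(1 − 0.83434) = 0.972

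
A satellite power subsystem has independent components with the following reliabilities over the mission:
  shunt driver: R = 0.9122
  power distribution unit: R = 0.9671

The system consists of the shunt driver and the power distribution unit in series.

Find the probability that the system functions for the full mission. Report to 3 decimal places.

0.882

Series (shunt driver and power distribution unit): 0.91220 × 0.96710 = 0.882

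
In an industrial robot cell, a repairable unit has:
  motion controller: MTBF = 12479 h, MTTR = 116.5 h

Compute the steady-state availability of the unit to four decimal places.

0.9908

A(motion controller) = MTBF/(MTBF+MTTR) = 12479/(12479+116.5) = 0.9908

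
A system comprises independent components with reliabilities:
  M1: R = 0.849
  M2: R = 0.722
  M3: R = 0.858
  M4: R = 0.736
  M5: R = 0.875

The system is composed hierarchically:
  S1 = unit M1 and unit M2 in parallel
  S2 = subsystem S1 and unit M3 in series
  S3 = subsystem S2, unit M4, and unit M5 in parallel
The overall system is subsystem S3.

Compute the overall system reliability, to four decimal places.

0.9941

Parallel (M1 and M2): 1 − (1 − 0.849000)(1 − 0.722000) = 0.958022
Series ([0.958022] and M3): 0.958022 × 0.858000 = 0.821983
Parallel ([0.821983], M4, and M5): 1 − (1 − 0.821983)(1 − 0.736000)(1 − 0.875000) = 0.9941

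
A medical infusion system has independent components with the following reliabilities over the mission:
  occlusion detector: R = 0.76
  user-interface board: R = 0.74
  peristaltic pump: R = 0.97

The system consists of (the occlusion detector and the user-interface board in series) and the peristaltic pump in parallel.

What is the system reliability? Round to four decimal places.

Series (occlusion detector and user-interface board): 0.760000 × 0.740000 = 0.562400
Parallel ([0.562400] and peristaltic pump): 1 − (1 − 0.562400)(1 − 0.970000) = 0.9869

0.9869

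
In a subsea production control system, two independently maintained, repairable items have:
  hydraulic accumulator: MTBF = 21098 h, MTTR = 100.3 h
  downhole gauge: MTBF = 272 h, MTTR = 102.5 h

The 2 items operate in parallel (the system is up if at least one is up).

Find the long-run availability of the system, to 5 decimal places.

0.99870

A(hydraulic accumulator) = MTBF/(MTBF+MTTR) = 21098/(21098+100.3) = 0.995268
A(downhole gauge) = MTBF/(MTBF+MTTR) = 272/(272+102.5) = 0.726302
Parallel availability: 1 − (1 − 0.995268)(1 − 0.726302) = 0.99870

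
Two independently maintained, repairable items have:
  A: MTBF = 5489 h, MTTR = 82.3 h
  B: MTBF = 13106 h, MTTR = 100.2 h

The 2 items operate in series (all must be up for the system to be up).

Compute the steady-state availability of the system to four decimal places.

0.9778

A(A) = MTBF/(MTBF+MTTR) = 5489/(5489+82.3) = 0.985228
A(B) = MTBF/(MTBF+MTTR) = 13106/(13106+100.2) = 0.992413
Series availability: 0.985228 × 0.992413 = 0.9778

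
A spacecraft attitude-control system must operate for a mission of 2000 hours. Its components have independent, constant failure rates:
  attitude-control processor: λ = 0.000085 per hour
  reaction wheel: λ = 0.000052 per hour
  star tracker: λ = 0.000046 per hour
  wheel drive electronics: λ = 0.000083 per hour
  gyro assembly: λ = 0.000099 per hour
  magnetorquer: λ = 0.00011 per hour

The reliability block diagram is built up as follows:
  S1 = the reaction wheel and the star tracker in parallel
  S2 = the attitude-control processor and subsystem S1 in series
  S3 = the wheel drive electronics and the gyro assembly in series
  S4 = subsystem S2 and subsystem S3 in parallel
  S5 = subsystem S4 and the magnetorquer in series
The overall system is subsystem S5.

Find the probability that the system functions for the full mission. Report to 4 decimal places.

R(attitude-control processor) = exp(−0.000085 × 2000) = 0.843665
R(reaction wheel) = exp(−0.000052 × 2000) = 0.901225
R(star tracker) = exp(−0.000046 × 2000) = 0.912105
R(wheel drive electronics) = exp(−0.000083 × 2000) = 0.847046
R(gyro assembly) = exp(−0.000099 × 2000) = 0.820370
R(magnetorquer) = exp(−0.00011 × 2000) = 0.802519
Parallel (reaction wheel and star tracker): 1 − (1 − 0.901225)(1 − 0.912105) = 0.991318
Series (attitude-control processor and [0.991318]): 0.843665 × 0.991318 = 0.836340
Series (wheel drive electronics and gyro assembly): 0.847046 × 0.820370 = 0.694891
Parallel ([0.836340] and [0.694891]): 1 − (1 − 0.836340)(1 − 0.694891) = 0.950066
Series ([0.950066] and magnetorquer): 0.950066 × 0.802519 = 0.7624

0.7624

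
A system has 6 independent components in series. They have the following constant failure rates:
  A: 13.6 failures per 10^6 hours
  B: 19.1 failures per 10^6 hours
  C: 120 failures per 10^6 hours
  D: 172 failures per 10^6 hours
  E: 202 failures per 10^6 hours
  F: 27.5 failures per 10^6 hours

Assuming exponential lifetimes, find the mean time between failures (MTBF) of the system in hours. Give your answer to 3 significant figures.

Series of exponential components: λ_sys = Σ λ_i
λ_sys = 0.0000136 + 0.0000191 + 0.000120 + 0.000172 + 0.000202 + 0.0000275 = 5.5420e-04 /h
MTBF = 1 / λ_sys = 1800 h

1800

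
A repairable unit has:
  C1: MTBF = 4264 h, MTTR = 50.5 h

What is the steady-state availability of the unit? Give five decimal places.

A(C1) = MTBF/(MTBF+MTTR) = 4264/(4264+50.5) = 0.98830

0.98830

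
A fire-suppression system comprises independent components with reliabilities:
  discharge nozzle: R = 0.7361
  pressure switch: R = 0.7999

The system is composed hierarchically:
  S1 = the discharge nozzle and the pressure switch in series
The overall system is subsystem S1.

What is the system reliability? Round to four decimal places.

0.5888

Series (discharge nozzle and pressure switch): 0.736100 × 0.799900 = 0.5888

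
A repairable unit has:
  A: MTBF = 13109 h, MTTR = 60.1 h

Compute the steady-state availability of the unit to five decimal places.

A(A) = MTBF/(MTBF+MTTR) = 13109/(13109+60.1) = 0.99544

0.99544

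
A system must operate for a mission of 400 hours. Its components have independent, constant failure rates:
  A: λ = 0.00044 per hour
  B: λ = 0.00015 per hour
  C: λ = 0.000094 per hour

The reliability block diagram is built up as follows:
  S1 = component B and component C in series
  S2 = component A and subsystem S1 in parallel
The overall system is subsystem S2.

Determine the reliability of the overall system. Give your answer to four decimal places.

0.9850

R(A) = exp(−0.00044 × 400) = 0.838618
R(B) = exp(−0.00015 × 400) = 0.941765
R(C) = exp(−0.000094 × 400) = 0.963098
Series (B and C): 0.941765 × 0.963098 = 0.907012
Parallel (A and [0.907012]): 1 − (1 − 0.838618)(1 − 0.907012) = 0.9850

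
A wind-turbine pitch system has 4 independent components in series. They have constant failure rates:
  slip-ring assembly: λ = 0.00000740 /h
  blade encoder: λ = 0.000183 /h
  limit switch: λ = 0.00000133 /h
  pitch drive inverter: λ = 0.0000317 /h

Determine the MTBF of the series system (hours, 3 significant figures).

4480

Series of exponential components: λ_sys = Σ λ_i
λ_sys = 0.00000740 + 0.000183 + 0.00000133 + 0.0000317 = 2.2343e-04 /h
MTBF = 1 / λ_sys = 4480 h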